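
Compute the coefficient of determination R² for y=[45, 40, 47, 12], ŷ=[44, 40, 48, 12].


ȳ = 36
SS_res = Σ(y-ŷ)² = 2
SS_tot = Σ(y-ȳ)² = 794
R² = 1 - SS_res/SS_tot = 1 - 0.0025 = 0.9975

0.9975


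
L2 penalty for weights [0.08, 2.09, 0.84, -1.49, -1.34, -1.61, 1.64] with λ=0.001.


‖w‖₂² = (0.08)² + (2.09)² + (0.84)² + (-1.49)² + (-1.34)² + (-1.61)² + (1.64)²
     = 0.0064 + 4.3681 + 0.7056 + 2.2201 + 1.7956 + 2.5921 + 2.6896
     = 14.3775
λ·‖w‖₂² = 0.001·14.3775 = 0.014377

0.014377


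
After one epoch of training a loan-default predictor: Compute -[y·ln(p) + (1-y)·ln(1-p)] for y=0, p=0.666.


BCE = -[y·ln(p) + (1-y)·ln(1-p)]
= -0 - 1·ln(1-0.666)
= -ln(0.334) = 1.0966

1.0966


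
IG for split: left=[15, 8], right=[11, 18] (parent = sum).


Parent = [26, 26], H_parent = 1
H_left = 0.9321 (n=23), H_right = 0.9576 (n=29)
H_children = (23/52)·0.9321 + (29/52)·0.9576 = 0.9463
IG = 1 - 0.9463 = 0.0537

0.0537


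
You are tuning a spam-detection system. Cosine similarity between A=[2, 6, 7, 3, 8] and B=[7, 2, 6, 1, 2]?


A·B = 2·7 + 6·2 + 7·6 + 3·1 + 8·2 = 87
‖A‖ = √162 = 12.7279, ‖B‖ = √94 = 9.6954
cos = 87/(√162·√94) = 87/√15228 = 0.705

0.705


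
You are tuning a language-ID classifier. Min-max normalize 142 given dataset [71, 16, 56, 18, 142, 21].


min=16, max=142
(142-16)/(142-16) = 126/126 = 1.0

1.0


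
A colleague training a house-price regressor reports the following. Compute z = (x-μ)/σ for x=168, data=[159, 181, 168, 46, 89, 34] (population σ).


μ = 112.8333, σ = 59.2605
z = (168 - 112.8333)/59.2605 = 0.9309

0.9309


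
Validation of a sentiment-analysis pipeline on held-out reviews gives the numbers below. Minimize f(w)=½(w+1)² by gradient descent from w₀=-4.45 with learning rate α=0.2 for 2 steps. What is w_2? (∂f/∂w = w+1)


step 1: grad = -4.45+1 = -3.45; w = -4.45 - 0.2·(-3.45) = -3.76
step 2: grad = -3.76+1 = -2.76; w = -3.76 - 0.2·(-2.76) = -3.208

-3.208


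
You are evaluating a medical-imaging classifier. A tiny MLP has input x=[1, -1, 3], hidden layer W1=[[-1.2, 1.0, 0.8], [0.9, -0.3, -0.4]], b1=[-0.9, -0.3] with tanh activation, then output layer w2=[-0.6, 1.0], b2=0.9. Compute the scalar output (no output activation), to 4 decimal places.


z1[0] = (-1.2)·(1) + (1.0)·(-1) + (0.8)·(3) - 0.9 = -0.7
z1[1] = (0.9)·(1) + (-0.3)·(-1) + (-0.4)·(3) - 0.3 = -0.3
h = tanh(z1) = [-0.6044, -0.2913]
output = (-0.6)·(-0.6044) + (1.0)·(-0.2913) + 0.9 = 0.9713

0.9713


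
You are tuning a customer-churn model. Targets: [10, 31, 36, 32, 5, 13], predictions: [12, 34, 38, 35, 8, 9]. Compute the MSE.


Squared errors: (10-12)²=4, (31-34)²=9, (36-38)²=4, (32-35)²=9, (5-8)²=9, (13-9)²=16
Sum = 51
MSE = 51/6 = 17/2

17/2


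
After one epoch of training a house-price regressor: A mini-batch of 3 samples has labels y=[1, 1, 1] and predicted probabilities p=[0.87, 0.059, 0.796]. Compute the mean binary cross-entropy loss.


L[0] = -ln(0.87) = 0.1393
L[1] = -ln(0.059) = 2.8302
L[2] = -ln(0.796) = 0.2282
mean = (0.1393 + 2.8302 + 0.2282)/3 = 1.0659

1.0659


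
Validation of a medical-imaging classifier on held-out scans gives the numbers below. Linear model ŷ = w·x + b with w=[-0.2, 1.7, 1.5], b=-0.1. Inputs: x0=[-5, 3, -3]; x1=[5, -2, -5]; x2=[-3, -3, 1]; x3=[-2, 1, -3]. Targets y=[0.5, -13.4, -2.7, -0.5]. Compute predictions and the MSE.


ŷ0 = (-0.2)·(-5) + (1.7)·(3) + (1.5)·(-3) - 0.1 = 1.5
ŷ1 = (-0.2)·(5) + (1.7)·(-2) + (1.5)·(-5) - 0.1 = -12.0
ŷ2 = (-0.2)·(-3) + (1.7)·(-3) + (1.5)·(1) - 0.1 = -3.1
ŷ3 = (-0.2)·(-2) + (1.7)·(1) + (1.5)·(-3) - 0.1 = -2.5
errors² = [1.0, 1.96, 0.16, 4.0]
MSE = 7.1200/4 = 1.78

1.78


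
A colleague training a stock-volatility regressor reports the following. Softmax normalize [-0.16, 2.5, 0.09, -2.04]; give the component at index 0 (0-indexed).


Exponentials: e^-0.16=0.8521, e^2.5=12.1825, e^0.09=1.0942, e^-2.04=0.13
Sum = 14.2588
Softmax = [0.0598, 0.8544, 0.0767, 0.0091]
p[0] = 0.8521/14.2588 = 0.0598

0.0598


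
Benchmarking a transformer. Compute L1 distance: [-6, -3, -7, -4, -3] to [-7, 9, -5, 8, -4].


d = |-6+ 7| + |-3-9| + |-7+ 5| + |-4-8| + |-3+ 4|
  = 1 + 12 + 2 + 12 + 1
  = 28

28


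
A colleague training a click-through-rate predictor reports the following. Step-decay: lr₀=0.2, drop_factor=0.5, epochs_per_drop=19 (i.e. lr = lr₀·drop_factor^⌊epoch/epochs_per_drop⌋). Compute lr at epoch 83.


n_drops = ⌊83/19⌋ = 4
lr = 0.2·0.5^4 = 0.2·0.0625 = 0.0125

0.0125


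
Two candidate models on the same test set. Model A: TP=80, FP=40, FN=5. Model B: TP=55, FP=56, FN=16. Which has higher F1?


Model A: P=80/120=0.6667, R=80/85=0.9412, F1=2PR/(P+R)=2TP/(2TP+FP+FN)=160/205=0.7805
Model B: P=55/111=0.4955, R=55/71=0.7746, F1=2PR/(P+R)=2TP/(2TP+FP+FN)=110/182=0.6044
0.7805 > 0.6044 → Model A

Model A


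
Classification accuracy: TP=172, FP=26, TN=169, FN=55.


Accuracy = (TP+TN)/(TP+TN+FP+FN)
= (172+169)/(422)
= 341/422 = 80.81%

80.81%


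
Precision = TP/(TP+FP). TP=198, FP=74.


Precision = TP/(TP+FP)
= 198/(198+74)
= 198/272 = 72.79%

72.79%


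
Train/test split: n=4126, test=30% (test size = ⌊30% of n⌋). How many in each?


Test = ⌊4126·30/100⌋ = 1237
Train = 4126 - 1237 = 2889

Train: 2889, Test: 1237


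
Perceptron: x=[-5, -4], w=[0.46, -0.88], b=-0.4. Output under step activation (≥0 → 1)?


z = (-5)·(0.46) + (-4)·(-0.88) - 0.4
  = 0.82
step(z) = 1 (z≥0)

1


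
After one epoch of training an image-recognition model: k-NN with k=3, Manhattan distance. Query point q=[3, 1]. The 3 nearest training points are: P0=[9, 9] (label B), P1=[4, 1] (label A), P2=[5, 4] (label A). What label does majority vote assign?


d(q,P0) = 14  (label B)
d(q,P1) = 1  (label A)
d(q,P2) = 5  (label A)
Votes: A=2, B=1
Majority → A

A


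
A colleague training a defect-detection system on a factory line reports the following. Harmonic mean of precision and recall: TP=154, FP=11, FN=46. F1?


Precision = 154/165 = 0.9333
Recall = 154/200 = 0.77
F1 = 2·P·R/(P+R) = 2·TP/(2·TP+FP+FN) = 308/(308+11+46) = 308/365 = 0.8438

0.8438


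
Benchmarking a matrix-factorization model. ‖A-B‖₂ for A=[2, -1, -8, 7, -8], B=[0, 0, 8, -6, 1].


d = √((2-0)² + (-1-0)² + (-8-8)² + (7+ 6)² + (-8-1)²)
  = √(4 + 1 + 256 + 169 + 81)
  = √511 = 22.6053

22.6053


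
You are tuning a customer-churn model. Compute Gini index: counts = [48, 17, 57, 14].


Probabilities: [48/136, 17/136, 57/136, 14/136] ≈ [0.3529, 0.125, 0.4191, 0.1029]
Σpᵢ² = (2304 + 289 + 3249 + 196)/136² = 6038/18496
Gini = 1 - Σpᵢ² = 1 - 6038/18496 = 0.6736

0.6736


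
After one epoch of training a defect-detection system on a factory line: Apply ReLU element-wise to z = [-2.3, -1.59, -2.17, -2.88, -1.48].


ReLU(-2.3) = max(0, -2.3) = 0.0
ReLU(-1.59) = max(0, -1.59) = 0.0
ReLU(-2.17) = max(0, -2.17) = 0.0
ReLU(-2.88) = max(0, -2.88) = 0.0
ReLU(-1.48) = max(0, -1.48) = 0.0
result = [0.0, 0.0, 0.0, 0.0, 0.0]

[0.0, 0.0, 0.0, 0.0, 0.0]


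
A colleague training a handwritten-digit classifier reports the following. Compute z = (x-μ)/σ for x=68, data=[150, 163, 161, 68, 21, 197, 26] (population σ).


μ = 112.2857, σ = 66.851
z = (68 - 112.2857)/66.851 = -0.6625

-0.6625


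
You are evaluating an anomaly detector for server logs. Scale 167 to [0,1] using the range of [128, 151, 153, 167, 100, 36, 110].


min=36, max=167
(167-36)/(167-36) = 131/131 = 1.0

1.0


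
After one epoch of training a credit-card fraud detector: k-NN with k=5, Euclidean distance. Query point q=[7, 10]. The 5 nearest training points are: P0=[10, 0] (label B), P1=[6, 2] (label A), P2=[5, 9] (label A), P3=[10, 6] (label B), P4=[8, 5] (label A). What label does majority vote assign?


d(q,P0) = 10.4403  (label B)
d(q,P1) = 8.0623  (label A)
d(q,P2) = 2.2361  (label A)
d(q,P3) = 5.0  (label B)
d(q,P4) = 5.099  (label A)
Votes: A=3, B=2
Majority → A

A


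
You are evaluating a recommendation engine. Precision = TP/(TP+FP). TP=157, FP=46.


Precision = TP/(TP+FP)
= 157/(157+46)
= 157/203 = 77.34%

77.34%


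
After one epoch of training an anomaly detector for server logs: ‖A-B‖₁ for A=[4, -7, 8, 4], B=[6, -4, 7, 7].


d = |4-6| + |-7+ 4| + |8-7| + |4-7|
  = 2 + 3 + 1 + 3
  = 9

9


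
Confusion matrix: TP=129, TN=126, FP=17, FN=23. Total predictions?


Total = TP + TN + FP + FN
= 129 + 126 + 17 + 23
= 295
(Predicted positive: 146, predicted negative: 149)

295


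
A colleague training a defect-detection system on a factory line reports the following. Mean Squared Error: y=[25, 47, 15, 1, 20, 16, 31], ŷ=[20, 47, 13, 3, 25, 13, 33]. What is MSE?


Squared errors: (25-20)²=25, (47-47)²=0, (15-13)²=4, (1-3)²=4, (20-25)²=25, (16-13)²=9, (31-33)²=4
Sum = 71
MSE = 71/7 = 71/7

71/7


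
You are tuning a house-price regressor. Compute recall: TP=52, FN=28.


Recall = TP/(TP+FN)
= 52/(52+28)
= 52/80 = 65.0%

65.0%


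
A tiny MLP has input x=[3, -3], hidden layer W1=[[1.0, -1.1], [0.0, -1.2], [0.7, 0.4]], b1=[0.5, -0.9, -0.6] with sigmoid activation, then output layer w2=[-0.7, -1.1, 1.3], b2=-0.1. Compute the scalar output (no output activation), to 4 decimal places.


z1[0] = (1.0)·(3) + (-1.1)·(-3) + 0.5 = 6.8
z1[1] = (0.0)·(3) + (-1.2)·(-3) - 0.9 = 2.7
z1[2] = (0.7)·(3) + (0.4)·(-3) - 0.6 = 0.3
h = sigmoid(z1) = [0.9989, 0.937, 0.5744]
output = (-0.7)·(0.9989) + (-1.1)·(0.937) + (1.3)·(0.5744) - 0.1 = -1.0832

-1.0832


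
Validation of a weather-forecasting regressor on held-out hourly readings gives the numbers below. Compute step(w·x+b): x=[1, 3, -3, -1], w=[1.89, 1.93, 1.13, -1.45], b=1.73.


z = (1)·(1.89) + (3)·(1.93) + (-3)·(1.13) + (-1)·(-1.45) + 1.73
  = 7.47
step(z) = 1 (z≥0)

1


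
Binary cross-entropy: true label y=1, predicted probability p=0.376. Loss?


BCE = -[y·ln(p) + (1-y)·ln(1-p)]
= -1·ln(0.376) - 0
= -ln(0.376) = 0.9782

0.9782


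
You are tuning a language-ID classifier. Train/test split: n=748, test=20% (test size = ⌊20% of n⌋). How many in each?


Test = ⌊748·20/100⌋ = 149
Train = 748 - 149 = 599

Train: 599, Test: 149


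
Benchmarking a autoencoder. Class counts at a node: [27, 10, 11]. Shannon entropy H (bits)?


Probabilities: [27/48, 10/48, 11/48] ≈ [0.5625, 0.2083, 0.2292]
H = -((27/48)·log₂(27/48) + (10/48)·log₂(10/48) + (11/48)·log₂(11/48))
  = 1.4255 bits

1.4255 bits


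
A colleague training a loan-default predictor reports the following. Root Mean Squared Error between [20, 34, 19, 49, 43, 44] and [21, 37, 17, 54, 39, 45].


MSE = 56/6 = 9.3333
RMSE = √(56/6) = 3.0551

3.0551


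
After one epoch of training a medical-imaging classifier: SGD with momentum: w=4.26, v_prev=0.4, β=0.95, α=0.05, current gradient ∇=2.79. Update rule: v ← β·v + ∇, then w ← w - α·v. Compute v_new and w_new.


v_new = 0.95·0.4 + 2.79 = 0.38 + 2.79 = 3.17
w_new = 4.26 - 0.05·3.17 = 4.26 - 0.1585 = 4.1015

v_new=3.17, w_new=4.1015


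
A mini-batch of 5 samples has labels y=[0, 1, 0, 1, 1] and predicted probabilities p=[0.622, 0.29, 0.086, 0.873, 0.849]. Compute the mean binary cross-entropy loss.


L[0] = -ln(1-0.622) = -ln(0.378) = 0.9729
L[1] = -ln(0.29) = 1.2379
L[2] = -ln(1-0.086) = -ln(0.914) = 0.0899
L[3] = -ln(0.873) = 0.1358
L[4] = -ln(0.849) = 0.1637
mean = (0.9729 + 1.2379 + 0.0899 + 0.1358 + 0.1637)/5 = 0.52

0.52


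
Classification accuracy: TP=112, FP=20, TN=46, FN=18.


Accuracy = (TP+TN)/(TP+TN+FP+FN)
= (112+46)/(196)
= 158/196 = 80.61%

80.61%


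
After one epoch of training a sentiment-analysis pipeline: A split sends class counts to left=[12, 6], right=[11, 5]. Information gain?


Parent = [23, 11], H_parent = 0.9082
H_left = 0.9183 (n=18), H_right = 0.896 (n=16)
H_children = (18/34)·0.9183 + (16/34)·0.896 = 0.9078
IG = 0.9082 - 0.9078 = 0.0004

0.0004


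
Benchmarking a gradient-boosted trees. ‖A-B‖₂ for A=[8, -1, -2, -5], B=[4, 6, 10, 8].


d = √((8-4)² + (-1-6)² + (-2-10)² + (-5-8)²)
  = √(16 + 49 + 144 + 169)
  = √378 = 19.4422

19.4422


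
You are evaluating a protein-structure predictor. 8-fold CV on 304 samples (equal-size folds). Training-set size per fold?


Fold size = 304/8 = 38
Training per fold = 304 - 38 = 266

266


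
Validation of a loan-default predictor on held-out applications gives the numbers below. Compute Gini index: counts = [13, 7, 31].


Probabilities: [13/51, 7/51, 31/51] ≈ [0.2549, 0.1373, 0.6078]
Σpᵢ² = (169 + 49 + 961)/51² = 1179/2601
Gini = 1 - Σpᵢ² = 1 - 1179/2601 = 0.5467

0.5467


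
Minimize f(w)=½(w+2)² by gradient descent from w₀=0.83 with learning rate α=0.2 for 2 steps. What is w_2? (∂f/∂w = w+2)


step 1: grad = 0.83+2 = 2.83; w = 0.83 - 0.2·(2.83) = 0.264
step 2: grad = 0.264+2 = 2.264; w = 0.264 - 0.2·(2.264) = -0.1888

-0.1888


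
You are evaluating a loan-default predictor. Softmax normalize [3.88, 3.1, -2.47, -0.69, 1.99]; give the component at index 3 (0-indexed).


Exponentials: e^3.88=48.4242, e^3.1=22.198, e^-2.47=0.0846, e^-0.69=0.5016, e^1.99=7.3155
Sum = 78.5239
Softmax = [0.6167, 0.2827, 0.0011, 0.0064, 0.0932]
p[3] = 0.5016/78.5239 = 0.0064

0.0064


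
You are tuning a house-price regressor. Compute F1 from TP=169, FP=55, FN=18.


Precision = 169/224 = 0.7545
Recall = 169/187 = 0.9037
F1 = 2·P·R/(P+R) = 2·TP/(2·TP+FP+FN) = 338/(338+55+18) = 338/411 = 0.8224

0.8224


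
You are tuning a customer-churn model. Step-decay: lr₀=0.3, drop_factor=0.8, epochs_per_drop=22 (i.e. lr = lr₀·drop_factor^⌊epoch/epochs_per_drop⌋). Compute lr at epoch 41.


n_drops = ⌊41/22⌋ = 1
lr = 0.3·0.8^1 = 0.3·0.8 = 0.24

0.24


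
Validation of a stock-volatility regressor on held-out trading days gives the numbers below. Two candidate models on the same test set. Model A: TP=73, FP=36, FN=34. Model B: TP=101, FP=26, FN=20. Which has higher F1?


Model A: P=73/109=0.6697, R=73/107=0.6822, F1=2PR/(P+R)=2TP/(2TP+FP+FN)=146/216=0.6759
Model B: P=101/127=0.7953, R=101/121=0.8347, F1=2PR/(P+R)=2TP/(2TP+FP+FN)=202/248=0.8145
0.6759 < 0.8145 → Model B

Model B


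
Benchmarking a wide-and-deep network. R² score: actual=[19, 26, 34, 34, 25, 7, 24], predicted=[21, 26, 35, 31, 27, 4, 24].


ȳ = 24.1429
SS_res = Σ(y-ŷ)² = 27
SS_tot = Σ(y-ȳ)² = 518.86
R² = 1 - SS_res/SS_tot = 1 - 0.052 = 0.948

0.948


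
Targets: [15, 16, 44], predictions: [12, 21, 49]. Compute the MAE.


Absolute errors: |15-12|=3, |16-21|=5, |44-49|=5
Sum = 13
MAE = 13/3 = 13/3

13/3


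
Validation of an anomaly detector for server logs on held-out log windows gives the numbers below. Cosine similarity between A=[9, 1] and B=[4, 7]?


A·B = 9·4 + 1·7 = 43
‖A‖ = √82 = 9.0554, ‖B‖ = √65 = 8.0623
cos = 43/(√82·√65) = 43/√5330 = 0.589

0.589


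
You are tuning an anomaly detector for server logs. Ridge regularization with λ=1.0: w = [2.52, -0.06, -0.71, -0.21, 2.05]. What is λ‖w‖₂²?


‖w‖₂² = (2.52)² + (-0.06)² + (-0.71)² + (-0.21)² + (2.05)²
     = 6.3504 + 0.0036 + 0.5041 + 0.0441 + 4.2025
     = 11.1047
λ·‖w‖₂² = 1.0·11.1047 = 11.1047

11.1047


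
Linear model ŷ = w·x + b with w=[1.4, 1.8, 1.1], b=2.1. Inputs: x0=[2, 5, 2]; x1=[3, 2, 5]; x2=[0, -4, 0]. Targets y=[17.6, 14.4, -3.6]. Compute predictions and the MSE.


ŷ0 = (1.4)·(2) + (1.8)·(5) + (1.1)·(2) + 2.1 = 16.1
ŷ1 = (1.4)·(3) + (1.8)·(2) + (1.1)·(5) + 2.1 = 15.4
ŷ2 = (1.4)·(0) + (1.8)·(-4) + (1.1)·(0) + 2.1 = -5.1
errors² = [2.25, 1.0, 2.25]
MSE = 5.5000/3 = 1.8333

1.8333


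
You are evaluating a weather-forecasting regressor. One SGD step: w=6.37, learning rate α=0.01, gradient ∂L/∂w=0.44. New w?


w_new = w - α·∇
= 6.37 - 0.01·0.44
= 6.37 - 0.0044
= 6.3656

6.3656


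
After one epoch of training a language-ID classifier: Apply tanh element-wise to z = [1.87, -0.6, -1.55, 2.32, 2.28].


tanh(1.87) = 0.9536
tanh(-0.6) = -0.537
tanh(-1.55) = -0.9138
tanh(2.32) = 0.9809
tanh(2.28) = 0.9793
result = [0.9536, -0.537, -0.9138, 0.9809, 0.9793]

[0.9536, -0.537, -0.9138, 0.9809, 0.9793]


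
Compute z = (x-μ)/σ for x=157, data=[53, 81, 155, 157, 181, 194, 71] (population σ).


μ = 127.4286, σ = 53.2054
z = (157 - 127.4286)/53.2054 = 0.5558

0.5558


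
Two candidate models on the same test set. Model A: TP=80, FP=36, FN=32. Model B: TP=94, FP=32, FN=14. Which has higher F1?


Model A: P=80/116=0.6897, R=80/112=0.7143, F1=2PR/(P+R)=2TP/(2TP+FP+FN)=160/228=0.7018
Model B: P=94/126=0.746, R=94/108=0.8704, F1=2PR/(P+R)=2TP/(2TP+FP+FN)=188/234=0.8034
0.7018 < 0.8034 → Model B

Model B


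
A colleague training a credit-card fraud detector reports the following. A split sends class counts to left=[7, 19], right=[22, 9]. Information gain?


Parent = [29, 28], H_parent = 0.9998
H_left = 0.8404 (n=26), H_right = 0.8691 (n=31)
H_children = (26/57)·0.8404 + (31/57)·0.8691 = 0.856
IG = 0.9998 - 0.856 = 0.1438

0.1438


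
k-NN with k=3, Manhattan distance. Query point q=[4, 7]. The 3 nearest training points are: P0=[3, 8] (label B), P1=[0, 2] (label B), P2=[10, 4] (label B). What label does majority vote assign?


d(q,P0) = 2  (label B)
d(q,P1) = 9  (label B)
d(q,P2) = 9  (label B)
Votes: A=0, B=3
Majority → B

B


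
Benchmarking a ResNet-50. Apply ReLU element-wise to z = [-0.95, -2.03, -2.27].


ReLU(-0.95) = max(0, -0.95) = 0.0
ReLU(-2.03) = max(0, -2.03) = 0.0
ReLU(-2.27) = max(0, -2.27) = 0.0
result = [0.0, 0.0, 0.0]

[0.0, 0.0, 0.0]


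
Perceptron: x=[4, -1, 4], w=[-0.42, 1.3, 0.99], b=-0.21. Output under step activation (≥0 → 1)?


z = (4)·(-0.42) + (-1)·(1.3) + (4)·(0.99) - 0.21
  = 0.77
step(z) = 1 (z≥0)

1


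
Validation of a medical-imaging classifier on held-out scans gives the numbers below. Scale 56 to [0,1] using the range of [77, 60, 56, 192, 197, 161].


min=56, max=197
(56-56)/(197-56) = 0/141 = 0.0

0.0


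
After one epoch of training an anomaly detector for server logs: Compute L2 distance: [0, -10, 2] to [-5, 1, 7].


d = √((0+ 5)² + (-10-1)² + (2-7)²)
  = √(25 + 121 + 25)
  = √171 = 13.0767

13.0767


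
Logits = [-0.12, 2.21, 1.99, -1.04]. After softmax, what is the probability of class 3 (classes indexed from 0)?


Exponentials: e^-0.12=0.8869, e^2.21=9.1157, e^1.99=7.3155, e^-1.04=0.3535
Sum = 17.6716
Softmax = [0.0502, 0.5158, 0.414, 0.02]
p[3] = 0.3535/17.6716 = 0.02

0.02


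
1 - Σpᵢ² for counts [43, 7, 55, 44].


Probabilities: [43/149, 7/149, 55/149, 44/149] ≈ [0.2886, 0.047, 0.3691, 0.2953]
Σpᵢ² = (1849 + 49 + 3025 + 1936)/149² = 6859/22201
Gini = 1 - Σpᵢ² = 1 - 6859/22201 = 0.691

0.691


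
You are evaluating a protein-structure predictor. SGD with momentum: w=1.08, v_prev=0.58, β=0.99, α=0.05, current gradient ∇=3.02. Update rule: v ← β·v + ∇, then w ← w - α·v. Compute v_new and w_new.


v_new = 0.99·0.58 + 3.02 = 0.5742 + 3.02 = 3.5942
w_new = 1.08 - 0.05·3.5942 = 1.08 - 0.17971 = 0.90029

v_new=3.5942, w_new=0.90029


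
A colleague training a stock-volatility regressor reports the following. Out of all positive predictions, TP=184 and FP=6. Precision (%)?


Precision = TP/(TP+FP)
= 184/(184+6)
= 184/190 = 96.84%

96.84%


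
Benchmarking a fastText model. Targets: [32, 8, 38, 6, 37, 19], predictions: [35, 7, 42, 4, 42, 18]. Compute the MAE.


Absolute errors: |32-35|=3, |8-7|=1, |38-42|=4, |6-4|=2, |37-42|=5, |19-18|=1
Sum = 16
MAE = 16/6 = 8/3

8/3


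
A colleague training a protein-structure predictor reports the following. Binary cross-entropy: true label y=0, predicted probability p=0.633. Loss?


BCE = -[y·ln(p) + (1-y)·ln(1-p)]
= -0 - 1·ln(1-0.633)
= -ln(0.367) = 1.0024

1.0024


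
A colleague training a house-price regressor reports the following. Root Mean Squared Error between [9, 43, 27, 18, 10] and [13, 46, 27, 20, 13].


MSE = 38/5 = 7.6
RMSE = √(38/5) = 2.7568

2.7568


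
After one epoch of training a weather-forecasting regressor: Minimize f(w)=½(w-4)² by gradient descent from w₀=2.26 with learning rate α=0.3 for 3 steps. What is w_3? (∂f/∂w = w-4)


step 1: grad = 2.26-4 = -1.74; w = 2.26 - 0.3·(-1.74) = 2.782
step 2: grad = 2.782-4 = -1.218; w = 2.782 - 0.3·(-1.218) = 3.1474
step 3: grad = 3.1474-4 = -0.8526; w = 3.1474 - 0.3·(-0.8526) = 3.40318

3.40318


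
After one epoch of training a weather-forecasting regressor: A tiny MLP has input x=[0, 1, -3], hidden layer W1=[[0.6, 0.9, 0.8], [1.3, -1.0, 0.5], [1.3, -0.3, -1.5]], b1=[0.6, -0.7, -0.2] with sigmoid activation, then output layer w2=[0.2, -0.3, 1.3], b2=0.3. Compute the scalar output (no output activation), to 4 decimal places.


z1[0] = (0.6)·(0) + (0.9)·(1) + (0.8)·(-3) + 0.6 = -0.9
z1[1] = (1.3)·(0) + (-1.0)·(1) + (0.5)·(-3) - 0.7 = -3.2
z1[2] = (1.3)·(0) + (-0.3)·(1) + (-1.5)·(-3) - 0.2 = 4.0
h = sigmoid(z1) = [0.2891, 0.0392, 0.982]
output = (0.2)·(0.2891) + (-0.3)·(0.0392) + (1.3)·(0.982) + 0.3 = 1.6227

1.6227


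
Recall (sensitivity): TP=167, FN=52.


Recall = TP/(TP+FN)
= 167/(167+52)
= 167/219 = 76.26%

76.26%


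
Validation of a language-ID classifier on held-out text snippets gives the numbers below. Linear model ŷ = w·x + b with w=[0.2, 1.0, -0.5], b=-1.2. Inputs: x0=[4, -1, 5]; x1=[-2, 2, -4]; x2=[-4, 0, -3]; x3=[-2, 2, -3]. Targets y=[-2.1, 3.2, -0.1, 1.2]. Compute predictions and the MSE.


ŷ0 = (0.2)·(4) + (1.0)·(-1) + (-0.5)·(5) - 1.2 = -3.9
ŷ1 = (0.2)·(-2) + (1.0)·(2) + (-0.5)·(-4) - 1.2 = 2.4
ŷ2 = (0.2)·(-4) + (1.0)·(0) + (-0.5)·(-3) - 1.2 = -0.5
ŷ3 = (0.2)·(-2) + (1.0)·(2) + (-0.5)·(-3) - 1.2 = 1.9
errors² = [3.24, 0.64, 0.16, 0.49]
MSE = 4.5300/4 = 1.1325

1.1325


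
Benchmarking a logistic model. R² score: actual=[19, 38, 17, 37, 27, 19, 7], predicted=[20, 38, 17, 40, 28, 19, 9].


ȳ = 23.4286
SS_res = Σ(y-ŷ)² = 15
SS_tot = Σ(y-ȳ)² = 759.71
R² = 1 - SS_res/SS_tot = 1 - 0.0197 = 0.9803

0.9803


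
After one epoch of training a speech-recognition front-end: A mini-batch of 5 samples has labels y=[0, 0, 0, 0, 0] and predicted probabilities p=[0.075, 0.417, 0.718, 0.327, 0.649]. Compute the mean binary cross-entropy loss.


L[0] = -ln(1-0.075) = -ln(0.925) = 0.078
L[1] = -ln(1-0.417) = -ln(0.583) = 0.5396
L[2] = -ln(1-0.718) = -ln(0.282) = 1.2658
L[3] = -ln(1-0.327) = -ln(0.673) = 0.396
L[4] = -ln(1-0.649) = -ln(0.351) = 1.047
mean = (0.078 + 0.5396 + 1.2658 + 0.396 + 1.047)/5 = 0.6653

0.6653


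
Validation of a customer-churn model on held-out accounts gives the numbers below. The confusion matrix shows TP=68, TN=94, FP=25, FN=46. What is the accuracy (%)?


Accuracy = (TP+TN)/(TP+TN+FP+FN)
= (68+94)/(233)
= 162/233 = 69.53%

69.53%


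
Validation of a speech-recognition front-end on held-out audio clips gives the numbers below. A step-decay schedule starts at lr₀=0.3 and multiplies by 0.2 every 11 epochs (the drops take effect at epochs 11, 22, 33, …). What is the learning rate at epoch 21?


n_drops = ⌊21/11⌋ = 1
lr = 0.3·0.2^1 = 0.3·0.2 = 0.06

0.06


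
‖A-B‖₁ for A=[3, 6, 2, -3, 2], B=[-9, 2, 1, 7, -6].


d = |3+ 9| + |6-2| + |2-1| + |-3-7| + |2+ 6|
  = 12 + 4 + 1 + 10 + 8
  = 35

35


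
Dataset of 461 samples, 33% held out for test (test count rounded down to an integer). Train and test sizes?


Test = ⌊461·33/100⌋ = 152
Train = 461 - 152 = 309

Train: 309, Test: 152


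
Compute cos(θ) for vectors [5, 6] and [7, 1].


A·B = 5·7 + 6·1 = 41
‖A‖ = √61 = 7.8102, ‖B‖ = √50 = 7.0711
cos = 41/(√61·√50) = 41/√3050 = 0.7424

0.7424


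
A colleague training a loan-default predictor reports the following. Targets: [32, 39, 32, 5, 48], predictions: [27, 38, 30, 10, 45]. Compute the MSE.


Squared errors: (32-27)²=25, (39-38)²=1, (32-30)²=4, (5-10)²=25, (48-45)²=9
Sum = 64
MSE = 64/5 = 64/5

64/5


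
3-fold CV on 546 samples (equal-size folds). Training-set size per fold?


Fold size = 546/3 = 182
Training per fold = 546 - 182 = 364

364


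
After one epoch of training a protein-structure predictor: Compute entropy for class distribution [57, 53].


Probabilities: [57/110, 53/110] ≈ [0.5182, 0.4818]
H = -((57/110)·log₂(57/110) + (53/110)·log₂(53/110))
  = 0.999 bits

0.999 bits


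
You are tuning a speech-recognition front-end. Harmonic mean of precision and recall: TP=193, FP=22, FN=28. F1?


Precision = 193/215 = 0.8977
Recall = 193/221 = 0.8733
F1 = 2·P·R/(P+R) = 2·TP/(2·TP+FP+FN) = 386/(386+22+28) = 386/436 = 0.8853

0.8853


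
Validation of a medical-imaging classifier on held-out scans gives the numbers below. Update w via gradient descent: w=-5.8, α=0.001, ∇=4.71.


w_new = w - α·∇
= -5.8 - 0.001·4.71
= -5.8 - 0.00471
= -5.80471

-5.80471


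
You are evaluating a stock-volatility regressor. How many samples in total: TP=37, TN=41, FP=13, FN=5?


Total = TP + TN + FP + FN
= 37 + 41 + 13 + 5
= 96
(Predicted positive: 50, predicted negative: 46)

96


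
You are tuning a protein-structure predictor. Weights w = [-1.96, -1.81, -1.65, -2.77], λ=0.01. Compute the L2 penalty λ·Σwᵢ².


‖w‖₂² = (-1.96)² + (-1.81)² + (-1.65)² + (-2.77)²
     = 3.8416 + 3.2761 + 2.7225 + 7.6729
     = 17.5131
λ·‖w‖₂² = 0.01·17.5131 = 0.175131

0.175131


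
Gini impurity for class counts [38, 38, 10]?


Probabilities: [38/86, 38/86, 10/86] ≈ [0.4419, 0.4419, 0.1163]
Σpᵢ² = (1444 + 1444 + 100)/86² = 2988/7396
Gini = 1 - Σpᵢ² = 1 - 2988/7396 = 0.596

0.596


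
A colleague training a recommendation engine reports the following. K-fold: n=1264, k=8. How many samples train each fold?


Fold size = 1264/8 = 158
Training per fold = 1264 - 158 = 1106

1106


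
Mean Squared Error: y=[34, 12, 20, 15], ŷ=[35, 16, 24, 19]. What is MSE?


Squared errors: (34-35)²=1, (12-16)²=16, (20-24)²=16, (15-19)²=16
Sum = 49
MSE = 49/4 = 49/4

49/4


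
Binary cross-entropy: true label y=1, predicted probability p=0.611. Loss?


BCE = -[y·ln(p) + (1-y)·ln(1-p)]
= -1·ln(0.611) - 0
= -ln(0.611) = 0.4927

0.4927


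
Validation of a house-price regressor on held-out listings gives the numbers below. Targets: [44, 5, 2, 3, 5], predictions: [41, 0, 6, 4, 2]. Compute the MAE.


Absolute errors: |44-41|=3, |5-0|=5, |2-6|=4, |3-4|=1, |5-2|=3
Sum = 16
MAE = 16/5 = 16/5

16/5


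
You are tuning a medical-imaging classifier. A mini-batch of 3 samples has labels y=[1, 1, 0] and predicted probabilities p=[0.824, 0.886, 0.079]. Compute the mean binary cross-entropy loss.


L[0] = -ln(0.824) = 0.1936
L[1] = -ln(0.886) = 0.121
L[2] = -ln(1-0.079) = -ln(0.921) = 0.0823
mean = (0.1936 + 0.121 + 0.0823)/3 = 0.1323

0.1323


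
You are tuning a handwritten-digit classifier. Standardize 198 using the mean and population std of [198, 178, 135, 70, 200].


μ = 156.2, σ = 49.0322
z = (198 - 156.2)/49.0322 = 0.8525

0.8525


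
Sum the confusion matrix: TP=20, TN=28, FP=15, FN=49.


Total = TP + TN + FP + FN
= 20 + 28 + 15 + 49
= 112
(Predicted positive: 35, predicted negative: 77)

112


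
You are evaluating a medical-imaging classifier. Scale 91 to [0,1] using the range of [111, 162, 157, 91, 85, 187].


min=85, max=187
(91-85)/(187-85) = 6/102 = 0.0588

0.0588


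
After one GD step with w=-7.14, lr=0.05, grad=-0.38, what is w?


w_new = w - α·∇
= -7.14 - 0.05·-0.38
= -7.14 + 0.019
= -7.121

-7.121


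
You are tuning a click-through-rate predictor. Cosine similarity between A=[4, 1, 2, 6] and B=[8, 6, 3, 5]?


A·B = 4·8 + 1·6 + 2·3 + 6·5 = 74
‖A‖ = √57 = 7.5498, ‖B‖ = √134 = 11.5758
cos = 74/(√57·√134) = 74/√7638 = 0.8467

0.8467


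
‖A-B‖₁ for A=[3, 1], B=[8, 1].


d = |3-8| + |1-1|
  = 5 + 0
  = 5

5


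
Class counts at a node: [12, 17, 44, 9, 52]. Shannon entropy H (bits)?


Probabilities: [12/134, 17/134, 44/134, 9/134, 52/134] ≈ [0.0896, 0.1269, 0.3284, 0.0672, 0.3881]
H = -((12/134)·log₂(12/134) + (17/134)·log₂(17/134) + (44/134)·log₂(44/134) + (9/134)·log₂(9/134) + (52/134)·log₂(52/134))
  = 2.0088 bits

2.0088 bits


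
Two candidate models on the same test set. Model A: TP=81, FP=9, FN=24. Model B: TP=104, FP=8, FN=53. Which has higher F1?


Model A: P=81/90=0.9, R=81/105=0.7714, F1=2PR/(P+R)=2TP/(2TP+FP+FN)=162/195=0.8308
Model B: P=104/112=0.9286, R=104/157=0.6624, F1=2PR/(P+R)=2TP/(2TP+FP+FN)=208/269=0.7732
0.8308 > 0.7732 → Model A

Model A


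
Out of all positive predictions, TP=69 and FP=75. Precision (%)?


Precision = TP/(TP+FP)
= 69/(69+75)
= 69/144 = 47.92%

47.92%


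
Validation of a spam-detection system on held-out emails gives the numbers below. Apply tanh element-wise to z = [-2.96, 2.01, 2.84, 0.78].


tanh(-2.96) = -0.9946
tanh(2.01) = 0.9647
tanh(2.84) = 0.9932
tanh(0.78) = 0.6527
result = [-0.9946, 0.9647, 0.9932, 0.6527]

[-0.9946, 0.9647, 0.9932, 0.6527]


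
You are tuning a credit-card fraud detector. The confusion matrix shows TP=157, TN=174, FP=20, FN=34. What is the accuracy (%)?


Accuracy = (TP+TN)/(TP+TN+FP+FN)
= (157+174)/(385)
= 331/385 = 85.97%

85.97%


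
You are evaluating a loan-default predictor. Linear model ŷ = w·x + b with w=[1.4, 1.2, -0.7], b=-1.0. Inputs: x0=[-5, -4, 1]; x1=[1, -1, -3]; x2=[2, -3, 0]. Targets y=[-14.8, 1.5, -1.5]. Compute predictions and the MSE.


ŷ0 = (1.4)·(-5) + (1.2)·(-4) + (-0.7)·(1) - 1.0 = -13.5
ŷ1 = (1.4)·(1) + (1.2)·(-1) + (-0.7)·(-3) - 1.0 = 1.3
ŷ2 = (1.4)·(2) + (1.2)·(-3) + (-0.7)·(0) - 1.0 = -1.8
errors² = [1.69, 0.04, 0.09]
MSE = 1.8200/3 = 0.6067

0.6067


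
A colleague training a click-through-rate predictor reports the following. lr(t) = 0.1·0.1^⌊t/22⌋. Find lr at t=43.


n_drops = ⌊43/22⌋ = 1
lr = 0.1·0.1^1 = 0.1·0.1 = 0.01

0.01


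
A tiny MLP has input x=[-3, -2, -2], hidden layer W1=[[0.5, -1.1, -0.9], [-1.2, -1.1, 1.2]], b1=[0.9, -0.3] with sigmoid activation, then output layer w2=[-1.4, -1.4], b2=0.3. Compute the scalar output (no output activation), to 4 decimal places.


z1[0] = (0.5)·(-3) + (-1.1)·(-2) + (-0.9)·(-2) + 0.9 = 3.4
z1[1] = (-1.2)·(-3) + (-1.1)·(-2) + (1.2)·(-2) - 0.3 = 3.1
h = sigmoid(z1) = [0.9677, 0.9569]
output = (-1.4)·(0.9677) + (-1.4)·(0.9569) + 0.3 = -2.3944

-2.3944


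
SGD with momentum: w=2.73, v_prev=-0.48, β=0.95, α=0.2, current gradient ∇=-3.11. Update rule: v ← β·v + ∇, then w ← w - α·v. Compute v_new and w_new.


v_new = 0.95·-0.48 - 3.11 = -0.456 - 3.11 = -3.566
w_new = 2.73 - 0.2·-3.566 = 2.73 + 0.7132 = 3.4432

v_new=-3.566, w_new=3.4432


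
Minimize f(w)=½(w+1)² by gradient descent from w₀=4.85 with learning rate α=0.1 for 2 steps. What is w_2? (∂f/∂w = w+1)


step 1: grad = 4.85+1 = 5.85; w = 4.85 - 0.1·(5.85) = 4.265
step 2: grad = 4.265+1 = 5.265; w = 4.265 - 0.1·(5.265) = 3.7385

3.7385


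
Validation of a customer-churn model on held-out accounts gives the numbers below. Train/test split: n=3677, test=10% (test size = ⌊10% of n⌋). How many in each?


Test = ⌊3677·10/100⌋ = 367
Train = 3677 - 367 = 3310

Train: 3310, Test: 367


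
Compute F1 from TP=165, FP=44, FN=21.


Precision = 165/209 = 0.7895
Recall = 165/186 = 0.8871
F1 = 2·P·R/(P+R) = 2·TP/(2·TP+FP+FN) = 330/(330+44+21) = 330/395 = 0.8354

0.8354


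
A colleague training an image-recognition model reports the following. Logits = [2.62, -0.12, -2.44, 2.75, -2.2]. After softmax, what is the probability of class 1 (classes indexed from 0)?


Exponentials: e^2.62=13.7357, e^-0.12=0.8869, e^-2.44=0.0872, e^2.75=15.6426, e^-2.2=0.1108
Sum = 30.4632
Softmax = [0.4509, 0.0291, 0.0029, 0.5135, 0.0036]
p[1] = 0.8869/30.4632 = 0.0291

0.0291


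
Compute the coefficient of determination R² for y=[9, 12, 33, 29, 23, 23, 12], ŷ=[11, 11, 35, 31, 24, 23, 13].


ȳ = 20.1429
SS_res = Σ(y-ŷ)² = 15
SS_tot = Σ(y-ȳ)² = 516.86
R² = 1 - SS_res/SS_tot = 1 - 0.029 = 0.971

0.971


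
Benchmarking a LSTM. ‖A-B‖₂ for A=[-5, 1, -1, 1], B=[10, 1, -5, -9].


d = √((-5-10)² + (1-1)² + (-1+ 5)² + (1+ 9)²)
  = √(225 + 0 + 16 + 100)
  = √341 = 18.4662

18.4662


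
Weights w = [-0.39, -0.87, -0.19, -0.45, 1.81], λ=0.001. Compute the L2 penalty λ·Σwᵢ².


‖w‖₂² = (-0.39)² + (-0.87)² + (-0.19)² + (-0.45)² + (1.81)²
     = 0.1521 + 0.7569 + 0.0361 + 0.2025 + 3.2761
     = 4.4237
λ·‖w‖₂² = 0.001·4.4237 = 0.004424

0.004424


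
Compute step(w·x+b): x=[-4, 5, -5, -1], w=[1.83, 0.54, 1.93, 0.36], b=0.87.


z = (-4)·(1.83) + (5)·(0.54) + (-5)·(1.93) + (-1)·(0.36) + 0.87
  = -13.76
step(z) = 0 (z<0)

0


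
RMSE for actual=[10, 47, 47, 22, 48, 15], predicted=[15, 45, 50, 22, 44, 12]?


MSE = 63/6 = 10.5
RMSE = √(63/6) = 3.2404

3.2404


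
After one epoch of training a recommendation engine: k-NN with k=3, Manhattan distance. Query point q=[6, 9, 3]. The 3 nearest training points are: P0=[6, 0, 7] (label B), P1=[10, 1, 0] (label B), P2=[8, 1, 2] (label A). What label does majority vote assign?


d(q,P0) = 13  (label B)
d(q,P1) = 15  (label B)
d(q,P2) = 11  (label A)
Votes: A=1, B=2
Majority → B

B


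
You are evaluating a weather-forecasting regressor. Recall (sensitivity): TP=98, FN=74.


Recall = TP/(TP+FN)
= 98/(98+74)
= 98/172 = 56.98%

56.98%


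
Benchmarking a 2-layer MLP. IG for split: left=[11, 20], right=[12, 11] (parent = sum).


Parent = [23, 31], H_parent = 0.9841
H_left = 0.9383 (n=31), H_right = 0.9986 (n=23)
H_children = (31/54)·0.9383 + (23/54)·0.9986 = 0.964
IG = 0.9841 - 0.964 = 0.0201

0.0201


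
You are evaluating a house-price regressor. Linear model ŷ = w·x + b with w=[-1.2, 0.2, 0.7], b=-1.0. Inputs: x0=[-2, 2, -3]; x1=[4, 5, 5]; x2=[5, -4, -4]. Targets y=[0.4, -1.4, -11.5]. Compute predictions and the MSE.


ŷ0 = (-1.2)·(-2) + (0.2)·(2) + (0.7)·(-3) - 1.0 = -0.3
ŷ1 = (-1.2)·(4) + (0.2)·(5) + (0.7)·(5) - 1.0 = -1.3
ŷ2 = (-1.2)·(5) + (0.2)·(-4) + (0.7)·(-4) - 1.0 = -10.6
errors² = [0.49, 0.01, 0.81]
MSE = 1.3100/3 = 0.4367

0.4367


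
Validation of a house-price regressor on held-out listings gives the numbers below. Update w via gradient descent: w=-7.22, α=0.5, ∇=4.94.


w_new = w - α·∇
= -7.22 - 0.5·4.94
= -7.22 - 2.47
= -9.69

-9.69


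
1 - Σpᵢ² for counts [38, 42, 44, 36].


Probabilities: [38/160, 42/160, 44/160, 36/160] ≈ [0.2375, 0.2625, 0.275, 0.225]
Σpᵢ² = (1444 + 1764 + 1936 + 1296)/160² = 6440/25600
Gini = 1 - Σpᵢ² = 1 - 6440/25600 = 0.7484

0.7484


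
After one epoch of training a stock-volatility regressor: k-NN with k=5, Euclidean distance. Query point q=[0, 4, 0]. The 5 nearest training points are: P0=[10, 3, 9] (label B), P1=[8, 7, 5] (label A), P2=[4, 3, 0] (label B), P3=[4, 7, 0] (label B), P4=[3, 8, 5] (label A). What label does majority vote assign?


d(q,P0) = 13.4907  (label B)
d(q,P1) = 9.8995  (label A)
d(q,P2) = 4.1231  (label B)
d(q,P3) = 5.0  (label B)
d(q,P4) = 7.0711  (label A)
Votes: A=2, B=3
Majority → B

B


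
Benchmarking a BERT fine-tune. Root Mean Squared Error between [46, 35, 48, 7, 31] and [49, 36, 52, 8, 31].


MSE = 27/5 = 5.4
RMSE = √(27/5) = 2.3238

2.3238


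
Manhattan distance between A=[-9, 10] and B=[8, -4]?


d = |-9-8| + |10+ 4|
  = 17 + 14
  = 31

31


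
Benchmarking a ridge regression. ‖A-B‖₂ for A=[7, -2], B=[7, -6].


d = √((7-7)² + (-2+ 6)²)
  = √(0 + 16)
  = √16 = 4.0

4.0


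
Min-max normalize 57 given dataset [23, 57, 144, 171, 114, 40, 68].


min=23, max=171
(57-23)/(171-23) = 34/148 = 0.2297

0.2297


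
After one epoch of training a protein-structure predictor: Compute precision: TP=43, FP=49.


Precision = TP/(TP+FP)
= 43/(43+49)
= 43/92 = 46.74%

46.74%


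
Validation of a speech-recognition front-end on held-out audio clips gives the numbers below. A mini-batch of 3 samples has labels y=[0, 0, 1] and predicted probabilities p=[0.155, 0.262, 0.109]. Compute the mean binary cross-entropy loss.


L[0] = -ln(1-0.155) = -ln(0.845) = 0.1684
L[1] = -ln(1-0.262) = -ln(0.738) = 0.3038
L[2] = -ln(0.109) = 2.2164
mean = (0.1684 + 0.3038 + 2.2164)/3 = 0.8962

0.8962


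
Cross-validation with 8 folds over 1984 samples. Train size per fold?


Fold size = 1984/8 = 248
Training per fold = 1984 - 248 = 1736

1736


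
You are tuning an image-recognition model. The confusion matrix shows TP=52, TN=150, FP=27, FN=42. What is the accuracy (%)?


Accuracy = (TP+TN)/(TP+TN+FP+FN)
= (52+150)/(271)
= 202/271 = 74.54%

74.54%


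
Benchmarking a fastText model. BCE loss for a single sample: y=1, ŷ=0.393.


BCE = -[y·ln(p) + (1-y)·ln(1-p)]
= -1·ln(0.393) - 0
= -ln(0.393) = 0.9339

0.9339


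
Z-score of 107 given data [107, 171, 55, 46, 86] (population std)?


μ = 93, σ = 44.6811
z = (107 - 93)/44.6811 = 0.3133

0.3133


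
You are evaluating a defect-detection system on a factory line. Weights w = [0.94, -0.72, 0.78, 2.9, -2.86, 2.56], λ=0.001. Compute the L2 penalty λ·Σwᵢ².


‖w‖₂² = (0.94)² + (-0.72)² + (0.78)² + (2.9)² + (-2.86)² + (2.56)²
     = 0.8836 + 0.5184 + 0.6084 + 8.41 + 8.1796 + 6.5536
     = 25.1536
λ·‖w‖₂² = 0.001·25.1536 = 0.025154

0.025154


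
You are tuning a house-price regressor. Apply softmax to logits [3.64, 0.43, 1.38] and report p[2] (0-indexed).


Exponentials: e^3.64=38.0918, e^0.43=1.5373, e^1.38=3.9749
Sum = 43.604
Softmax = [0.8736, 0.0353, 0.0912]
p[2] = 3.9749/43.604 = 0.0912

0.0912


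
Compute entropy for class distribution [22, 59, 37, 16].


Probabilities: [22/134, 59/134, 37/134, 16/134] ≈ [0.1642, 0.4403, 0.2761, 0.1194]
H = -((22/134)·log₂(22/134) + (59/134)·log₂(59/134) + (37/134)·log₂(37/134) + (16/134)·log₂(16/134))
  = 1.8278 bits

1.8278 bits


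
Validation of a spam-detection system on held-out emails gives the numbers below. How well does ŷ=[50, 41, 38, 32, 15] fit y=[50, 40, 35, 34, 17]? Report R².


ȳ = 35.2
SS_res = Σ(y-ŷ)² = 18
SS_tot = Σ(y-ȳ)² = 574.8
R² = 1 - SS_res/SS_tot = 1 - 0.0313 = 0.9687

0.9687


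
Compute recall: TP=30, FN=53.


Recall = TP/(TP+FN)
= 30/(30+53)
= 30/83 = 36.14%

36.14%


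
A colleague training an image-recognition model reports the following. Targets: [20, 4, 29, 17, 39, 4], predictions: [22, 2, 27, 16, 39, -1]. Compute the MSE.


Squared errors: (20-22)²=4, (4-2)²=4, (29-27)²=4, (17-16)²=1, (39-39)²=0, (4+ 1)²=25
Sum = 38
MSE = 38/6 = 19/3

19/3


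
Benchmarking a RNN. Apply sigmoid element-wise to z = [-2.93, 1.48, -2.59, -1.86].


σ(-2.93) = 1/(1+e^2.93) = 0.0507
σ(1.48) = 1/(1+e^-1.48) = 0.8146
σ(-2.59) = 1/(1+e^2.59) = 0.0698
σ(-1.86) = 1/(1+e^1.86) = 0.1347
result = [0.0507, 0.8146, 0.0698, 0.1347]

[0.0507, 0.8146, 0.0698, 0.1347]


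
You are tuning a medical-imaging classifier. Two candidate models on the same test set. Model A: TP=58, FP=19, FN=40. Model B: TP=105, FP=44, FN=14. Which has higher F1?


Model A: P=58/77=0.7532, R=58/98=0.5918, F1=2PR/(P+R)=2TP/(2TP+FP+FN)=116/175=0.6629
Model B: P=105/149=0.7047, R=105/119=0.8824, F1=2PR/(P+R)=2TP/(2TP+FP+FN)=210/268=0.7836
0.6629 < 0.7836 → Model B

Model B


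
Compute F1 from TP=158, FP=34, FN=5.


Precision = 158/192 = 0.8229
Recall = 158/163 = 0.9693
F1 = 2·P·R/(P+R) = 2·TP/(2·TP+FP+FN) = 316/(316+34+5) = 316/355 = 0.8901

0.8901


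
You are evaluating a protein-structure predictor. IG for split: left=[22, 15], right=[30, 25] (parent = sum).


Parent = [52, 40], H_parent = 0.9877
H_left = 0.974 (n=37), H_right = 0.994 (n=55)
H_children = (37/92)·0.974 + (55/92)·0.994 = 0.986
IG = 0.9877 - 0.986 = 0.0017

0.0017
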